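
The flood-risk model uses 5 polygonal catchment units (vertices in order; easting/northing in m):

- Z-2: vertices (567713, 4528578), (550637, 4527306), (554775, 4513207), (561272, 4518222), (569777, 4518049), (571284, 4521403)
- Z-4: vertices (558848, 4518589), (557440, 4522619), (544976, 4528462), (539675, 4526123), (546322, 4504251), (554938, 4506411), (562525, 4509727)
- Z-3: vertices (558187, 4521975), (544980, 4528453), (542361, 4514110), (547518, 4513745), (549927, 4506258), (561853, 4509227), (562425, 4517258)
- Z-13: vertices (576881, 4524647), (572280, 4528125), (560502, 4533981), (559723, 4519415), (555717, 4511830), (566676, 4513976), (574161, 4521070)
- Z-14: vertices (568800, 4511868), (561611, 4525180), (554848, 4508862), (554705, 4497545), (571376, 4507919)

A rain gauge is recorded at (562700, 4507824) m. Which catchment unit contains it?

Z-14

Cast a ray rightward from (562700, 4507824). For each polygon, the edges (by vertex number in listed order) whose endpoints lie on opposite sides of northing = 4507824, where each meets that height, and whether that is right or left of the point:
Z-2: no edge straddles that height → 0 crossings.
Z-4: 4–5 at easting≈545236.1 (left), 6–7 at easting≈558170.9 (left) → 0 crossings.
Z-3: 4–5 at easting≈549423.1 (left), 5–6 at easting≈556217.4 (left) → 0 crossings.
Z-13: no edge straddles that height → 0 crossings.
Z-14: 3–4 at easting≈554834.9 (left), 4–5 at easting≈571223.3 (right) → 1 crossing.
Only Z-14 has an odd count, so the point is inside Z-14.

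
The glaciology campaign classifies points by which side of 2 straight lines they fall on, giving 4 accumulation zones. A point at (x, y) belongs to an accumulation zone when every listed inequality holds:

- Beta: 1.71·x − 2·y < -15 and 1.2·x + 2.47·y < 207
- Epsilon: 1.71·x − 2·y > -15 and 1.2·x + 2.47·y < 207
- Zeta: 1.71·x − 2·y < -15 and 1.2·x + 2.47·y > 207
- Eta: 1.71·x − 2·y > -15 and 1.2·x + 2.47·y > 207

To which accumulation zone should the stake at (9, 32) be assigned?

Beta

1.71·9 − 2·32 = -48.610, which is < -15
1.2·9 + 2.47·32 = 89.840, which is < 207
This sign pattern matches Beta.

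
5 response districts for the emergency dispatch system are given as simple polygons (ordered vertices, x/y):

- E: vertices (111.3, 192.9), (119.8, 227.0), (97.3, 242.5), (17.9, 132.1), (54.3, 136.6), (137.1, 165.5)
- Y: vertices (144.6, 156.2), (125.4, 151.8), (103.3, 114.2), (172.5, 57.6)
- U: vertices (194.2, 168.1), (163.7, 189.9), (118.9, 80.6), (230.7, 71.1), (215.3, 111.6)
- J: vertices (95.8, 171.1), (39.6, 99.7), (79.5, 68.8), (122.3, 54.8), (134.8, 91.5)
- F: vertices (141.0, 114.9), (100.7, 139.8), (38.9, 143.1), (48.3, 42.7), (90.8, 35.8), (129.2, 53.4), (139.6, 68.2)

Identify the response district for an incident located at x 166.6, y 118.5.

U

Cast a ray rightward from (166.6, 118.5). For each polygon, the edges (by vertex number in listed order) whose endpoints lie on opposite sides of y = 118.5, where each meets that height, and whether that is right or left of the point:
E: no edge straddles that height → 0 crossings.
Y: 2–3 at x≈105.83 (left), 4–1 at x≈155.27 (left) → 0 crossings.
U: 2–3 at x≈134.43 (left), 5–1 at x≈212.72 (right) → 1 crossing.
J: 1–2 at x≈54.40 (left), 5–1 at x≈121.57 (left) → 0 crossings.
F: 1–2 at x≈135.17 (left), 3–4 at x≈41.20 (left) → 0 crossings.
Only U has an odd count, so the point is inside U.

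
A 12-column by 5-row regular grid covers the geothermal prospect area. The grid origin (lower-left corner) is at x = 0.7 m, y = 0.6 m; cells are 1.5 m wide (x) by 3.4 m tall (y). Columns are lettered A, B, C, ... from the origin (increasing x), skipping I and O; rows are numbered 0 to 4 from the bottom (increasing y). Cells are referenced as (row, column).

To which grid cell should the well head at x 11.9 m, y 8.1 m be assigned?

Column index: ⌊(11.9 − 0.7) / 1.5⌋ = ⌊7.467⌋ = 7 → column H
Row offset from origin: ⌊(8.1 − 0.6) / 3.4⌋ = ⌊2.206⌋ = 2 → row 2

(2, H)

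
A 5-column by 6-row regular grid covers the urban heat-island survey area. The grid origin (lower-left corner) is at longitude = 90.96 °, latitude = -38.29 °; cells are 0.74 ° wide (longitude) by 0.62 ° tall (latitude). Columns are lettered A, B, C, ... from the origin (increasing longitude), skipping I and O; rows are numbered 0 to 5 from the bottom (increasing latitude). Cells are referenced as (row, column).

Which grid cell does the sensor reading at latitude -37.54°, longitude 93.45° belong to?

(1, D)

Column index: ⌊(93.45 − 90.96) / 0.74⌋ = ⌊3.365⌋ = 3 → column D
Row offset from origin: ⌊(-37.54 − -38.29) / 0.62⌋ = ⌊1.210⌋ = 1 → row 1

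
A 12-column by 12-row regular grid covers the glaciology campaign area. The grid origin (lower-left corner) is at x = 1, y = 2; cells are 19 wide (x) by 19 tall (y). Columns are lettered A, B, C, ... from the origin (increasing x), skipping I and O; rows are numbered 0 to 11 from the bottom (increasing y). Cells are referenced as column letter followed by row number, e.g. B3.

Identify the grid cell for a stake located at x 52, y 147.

Column index: ⌊(52 − 1) / 19⌋ = ⌊2.684⌋ = 2 → column C
Row offset from origin: ⌊(147 − 2) / 19⌋ = ⌊7.632⌋ = 7 → row 7

C7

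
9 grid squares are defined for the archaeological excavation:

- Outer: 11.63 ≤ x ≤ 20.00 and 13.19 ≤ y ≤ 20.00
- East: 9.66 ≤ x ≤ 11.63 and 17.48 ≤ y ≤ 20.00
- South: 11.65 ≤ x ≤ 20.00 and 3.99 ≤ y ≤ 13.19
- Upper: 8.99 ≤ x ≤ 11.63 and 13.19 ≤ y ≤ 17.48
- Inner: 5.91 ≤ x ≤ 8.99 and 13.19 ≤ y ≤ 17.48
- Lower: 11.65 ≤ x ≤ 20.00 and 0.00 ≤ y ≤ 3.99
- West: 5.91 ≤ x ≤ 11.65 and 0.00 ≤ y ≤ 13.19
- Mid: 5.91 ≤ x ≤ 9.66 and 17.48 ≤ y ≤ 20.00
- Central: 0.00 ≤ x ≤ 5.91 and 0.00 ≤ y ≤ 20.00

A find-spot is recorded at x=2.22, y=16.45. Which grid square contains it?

Central

The point has x = 2.22 and y = 16.45.
Only Central satisfies 0.00 ≤ x ≤ 5.91 and 0.00 ≤ y ≤ 20.00.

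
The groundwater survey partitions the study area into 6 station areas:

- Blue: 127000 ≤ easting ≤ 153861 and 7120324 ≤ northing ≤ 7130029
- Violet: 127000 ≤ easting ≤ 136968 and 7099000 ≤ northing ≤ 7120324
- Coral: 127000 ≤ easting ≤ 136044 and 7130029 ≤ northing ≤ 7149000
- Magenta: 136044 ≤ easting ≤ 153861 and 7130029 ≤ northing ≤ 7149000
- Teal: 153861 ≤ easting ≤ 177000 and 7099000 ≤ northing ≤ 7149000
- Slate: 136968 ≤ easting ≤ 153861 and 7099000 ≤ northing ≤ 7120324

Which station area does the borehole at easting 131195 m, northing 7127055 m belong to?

Blue

The point has easting = 131195 and northing = 7127055.
Only Blue satisfies 127000 ≤ easting ≤ 153861 and 7120324 ≤ northing ≤ 7130029.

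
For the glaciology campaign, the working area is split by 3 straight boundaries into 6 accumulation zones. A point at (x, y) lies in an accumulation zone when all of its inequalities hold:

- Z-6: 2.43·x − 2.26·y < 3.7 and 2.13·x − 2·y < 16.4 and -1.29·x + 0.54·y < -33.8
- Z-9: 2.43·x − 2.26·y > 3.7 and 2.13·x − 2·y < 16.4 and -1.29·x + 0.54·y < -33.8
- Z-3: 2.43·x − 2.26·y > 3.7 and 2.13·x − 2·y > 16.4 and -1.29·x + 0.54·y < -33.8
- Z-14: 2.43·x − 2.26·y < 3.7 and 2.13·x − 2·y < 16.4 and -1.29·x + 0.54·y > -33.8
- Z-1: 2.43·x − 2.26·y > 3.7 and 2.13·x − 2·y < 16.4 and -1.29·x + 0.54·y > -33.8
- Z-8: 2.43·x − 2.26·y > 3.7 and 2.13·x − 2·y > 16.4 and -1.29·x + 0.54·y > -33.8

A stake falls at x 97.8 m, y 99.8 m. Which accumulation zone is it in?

2.43·97.8 − 2.26·99.8 = 12.106, which is > 3.7
2.13·97.8 − 2·99.8 = 8.714, which is < 16.4
-1.29·97.8 + 0.54·99.8 = -72.270, which is < -33.8
This sign pattern matches Z-9.

Z-9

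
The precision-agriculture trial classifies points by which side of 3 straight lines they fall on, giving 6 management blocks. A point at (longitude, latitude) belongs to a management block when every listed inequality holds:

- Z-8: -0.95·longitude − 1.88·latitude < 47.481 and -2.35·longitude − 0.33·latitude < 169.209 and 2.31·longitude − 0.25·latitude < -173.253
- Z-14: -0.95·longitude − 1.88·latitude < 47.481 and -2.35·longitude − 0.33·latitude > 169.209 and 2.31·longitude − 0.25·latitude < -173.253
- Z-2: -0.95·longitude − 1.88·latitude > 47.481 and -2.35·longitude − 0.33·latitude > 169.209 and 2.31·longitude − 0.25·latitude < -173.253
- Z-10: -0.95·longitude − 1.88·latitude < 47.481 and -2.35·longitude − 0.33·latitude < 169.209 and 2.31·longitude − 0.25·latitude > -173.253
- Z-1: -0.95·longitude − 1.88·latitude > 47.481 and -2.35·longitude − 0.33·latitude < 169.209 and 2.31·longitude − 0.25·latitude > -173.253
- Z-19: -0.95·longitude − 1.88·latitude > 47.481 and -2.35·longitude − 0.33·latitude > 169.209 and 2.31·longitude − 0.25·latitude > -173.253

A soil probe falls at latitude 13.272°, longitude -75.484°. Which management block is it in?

Z-14

-0.95·-75.484 − 1.88·13.272 = 46.758, which is < 47.481
-2.35·-75.484 − 0.33·13.272 = 173.008, which is > 169.209
2.31·-75.484 − 0.25·13.272 = -177.686, which is < -173.253
This sign pattern matches Z-14.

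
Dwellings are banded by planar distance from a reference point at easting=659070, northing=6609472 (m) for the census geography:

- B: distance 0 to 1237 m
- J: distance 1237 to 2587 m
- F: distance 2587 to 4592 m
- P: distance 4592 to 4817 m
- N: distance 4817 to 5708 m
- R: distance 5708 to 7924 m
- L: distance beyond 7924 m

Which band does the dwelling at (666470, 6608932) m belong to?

Distance = √((666470−659070)² + (6608932−6609472)²) = √(54760000.000 + 291600.000) = 7419.677 m.
5708 ≤ 7419.677 < 7924 → R.

R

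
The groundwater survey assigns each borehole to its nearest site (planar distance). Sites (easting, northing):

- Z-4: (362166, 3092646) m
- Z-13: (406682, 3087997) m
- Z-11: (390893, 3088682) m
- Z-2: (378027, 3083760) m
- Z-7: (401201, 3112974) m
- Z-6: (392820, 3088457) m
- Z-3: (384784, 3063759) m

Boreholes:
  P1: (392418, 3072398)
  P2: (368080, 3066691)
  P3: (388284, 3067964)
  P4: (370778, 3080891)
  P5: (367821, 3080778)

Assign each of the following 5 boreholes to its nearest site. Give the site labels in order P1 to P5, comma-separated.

Z-3, Z-3, Z-3, Z-2, Z-2

P1 → Z-3 (d²=132910277.00)
P2 → Z-3 (d²=287620240.00)
P3 → Z-3 (d²=29932025.00)
P4 → Z-2 (d²=60779162.00)
P5 → Z-2 (d²=113054760.00)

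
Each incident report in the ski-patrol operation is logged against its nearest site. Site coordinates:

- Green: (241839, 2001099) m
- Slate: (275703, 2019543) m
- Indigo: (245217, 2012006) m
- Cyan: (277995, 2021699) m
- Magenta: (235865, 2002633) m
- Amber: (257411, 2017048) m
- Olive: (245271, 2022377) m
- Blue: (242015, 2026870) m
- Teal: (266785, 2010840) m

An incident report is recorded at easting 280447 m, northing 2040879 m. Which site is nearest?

Squared distances to each site:
Green: 3073026064.000; Slate: 477730432.000; Indigo: 2074803029.000; Cyan: 373884704.000; Magenta: 3450311240.000; Amber: 1098573857.000; Olive: 1579674980.000; Blue: 1673270705.000; Teal: 1088991765.000.
Minimum at Cyan.

Cyan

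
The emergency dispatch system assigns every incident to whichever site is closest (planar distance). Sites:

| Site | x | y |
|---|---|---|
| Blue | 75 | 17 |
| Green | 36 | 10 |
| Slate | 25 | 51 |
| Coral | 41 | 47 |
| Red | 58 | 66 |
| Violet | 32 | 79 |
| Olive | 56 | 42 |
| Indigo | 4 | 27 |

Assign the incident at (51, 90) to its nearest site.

Squared distances to each site:
Blue: 5905.000; Green: 6625.000; Slate: 2197.000; Coral: 1949.000; Red: 625.000; Violet: 482.000; Olive: 2329.000; Indigo: 6178.000.
Minimum at Violet.

Violet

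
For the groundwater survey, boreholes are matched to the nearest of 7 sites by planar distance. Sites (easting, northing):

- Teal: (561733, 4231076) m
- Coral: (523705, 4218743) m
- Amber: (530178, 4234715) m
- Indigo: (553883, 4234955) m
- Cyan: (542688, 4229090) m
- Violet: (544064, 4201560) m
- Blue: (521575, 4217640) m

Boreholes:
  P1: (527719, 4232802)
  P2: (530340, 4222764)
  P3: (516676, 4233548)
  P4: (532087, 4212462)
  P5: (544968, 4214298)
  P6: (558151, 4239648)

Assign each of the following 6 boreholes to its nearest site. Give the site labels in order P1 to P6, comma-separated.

P1 → Amber (d²=9706250.00)
P2 → Coral (d²=60191666.00)
P3 → Amber (d²=183665893.00)
P4 → Coral (d²=109708885.00)
P5 → Violet (d²=163073860.00)
P6 → Indigo (d²=40240073.00)

Amber, Coral, Amber, Coral, Violet, Indigo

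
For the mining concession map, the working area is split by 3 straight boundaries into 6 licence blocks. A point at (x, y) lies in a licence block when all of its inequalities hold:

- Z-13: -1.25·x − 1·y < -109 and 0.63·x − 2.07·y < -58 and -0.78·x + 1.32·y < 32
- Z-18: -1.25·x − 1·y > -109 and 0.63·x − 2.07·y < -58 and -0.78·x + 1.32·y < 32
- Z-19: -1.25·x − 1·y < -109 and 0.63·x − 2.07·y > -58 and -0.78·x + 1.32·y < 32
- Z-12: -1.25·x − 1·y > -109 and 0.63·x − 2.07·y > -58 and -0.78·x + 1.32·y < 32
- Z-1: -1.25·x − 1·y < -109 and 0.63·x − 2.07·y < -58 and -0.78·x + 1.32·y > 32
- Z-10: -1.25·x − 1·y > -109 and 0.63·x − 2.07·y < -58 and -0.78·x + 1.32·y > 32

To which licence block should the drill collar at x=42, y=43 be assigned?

Z-18

-1.25·42 − 1·43 = -95.500, which is > -109
0.63·42 − 2.07·43 = -62.550, which is < -58
-0.78·42 + 1.32·43 = 24.000, which is < 32
This sign pattern matches Z-18.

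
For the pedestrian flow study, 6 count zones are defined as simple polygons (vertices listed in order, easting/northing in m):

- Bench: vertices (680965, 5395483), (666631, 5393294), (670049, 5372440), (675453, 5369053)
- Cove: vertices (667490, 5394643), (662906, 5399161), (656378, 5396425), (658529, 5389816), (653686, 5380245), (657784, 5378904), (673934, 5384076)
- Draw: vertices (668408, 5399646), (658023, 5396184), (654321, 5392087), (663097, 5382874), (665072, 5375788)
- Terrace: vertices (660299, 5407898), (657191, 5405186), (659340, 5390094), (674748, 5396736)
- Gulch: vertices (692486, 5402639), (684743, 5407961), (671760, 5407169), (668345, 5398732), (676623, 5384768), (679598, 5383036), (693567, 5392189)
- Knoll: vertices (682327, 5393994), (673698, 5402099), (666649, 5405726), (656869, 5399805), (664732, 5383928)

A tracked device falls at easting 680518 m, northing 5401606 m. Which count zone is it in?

Cast a ray rightward from (680518, 5401606). For each polygon, the edges (by vertex number in listed order) whose endpoints lie on opposite sides of northing = 5401606, where each meets that height, and whether that is right or left of the point:
Bench: no edge straddles that height → 0 crossings.
Cove: no edge straddles that height → 0 crossings.
Draw: no edge straddles that height → 0 crossings.
Terrace: 2–3 at easting≈657700.8 (left), 4–1 at easting≈668443.9 (left) → 0 crossings.
Gulch: 3–4 at easting≈669508.3 (left), 7–1 at easting≈692592.9 (right) → 1 crossing.
Knoll: 1–2 at easting≈674222.9 (left), 3–4 at easting≈659843.8 (left) → 0 crossings.
Only Gulch has an odd count, so the point is inside Gulch.

Gulch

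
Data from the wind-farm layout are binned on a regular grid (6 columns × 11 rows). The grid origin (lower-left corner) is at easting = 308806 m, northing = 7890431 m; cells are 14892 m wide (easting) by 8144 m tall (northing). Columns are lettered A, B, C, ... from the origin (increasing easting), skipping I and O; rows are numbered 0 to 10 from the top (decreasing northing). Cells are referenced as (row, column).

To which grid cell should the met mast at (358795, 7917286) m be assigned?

Column index: ⌊(358795 − 308806) / 14892⌋ = ⌊3.357⌋ = 3 → column D
Row offset from origin: ⌊(7917286 − 7890431) / 8144⌋ = ⌊3.298⌋ = 3 → row 7 (counted from top)

(7, D)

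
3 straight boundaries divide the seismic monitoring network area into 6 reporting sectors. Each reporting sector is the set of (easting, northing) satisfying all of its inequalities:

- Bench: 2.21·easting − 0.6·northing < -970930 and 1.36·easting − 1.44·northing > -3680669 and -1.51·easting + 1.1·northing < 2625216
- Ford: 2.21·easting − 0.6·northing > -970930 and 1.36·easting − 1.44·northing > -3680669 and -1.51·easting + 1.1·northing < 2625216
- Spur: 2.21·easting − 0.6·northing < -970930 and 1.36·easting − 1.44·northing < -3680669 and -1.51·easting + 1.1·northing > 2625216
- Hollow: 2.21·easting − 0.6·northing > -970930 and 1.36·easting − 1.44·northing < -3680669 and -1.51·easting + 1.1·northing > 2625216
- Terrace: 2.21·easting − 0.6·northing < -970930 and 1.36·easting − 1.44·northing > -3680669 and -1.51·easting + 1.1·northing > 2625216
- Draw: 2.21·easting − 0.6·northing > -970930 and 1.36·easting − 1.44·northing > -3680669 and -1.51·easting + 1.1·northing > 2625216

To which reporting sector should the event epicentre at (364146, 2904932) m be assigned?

2.21·364146 − 0.6·2904932 = -938196.540, which is > -970930
1.36·364146 − 1.44·2904932 = -3687863.520, which is < -3680669
-1.51·364146 + 1.1·2904932 = 2645564.740, which is > 2625216
This sign pattern matches Hollow.

Hollow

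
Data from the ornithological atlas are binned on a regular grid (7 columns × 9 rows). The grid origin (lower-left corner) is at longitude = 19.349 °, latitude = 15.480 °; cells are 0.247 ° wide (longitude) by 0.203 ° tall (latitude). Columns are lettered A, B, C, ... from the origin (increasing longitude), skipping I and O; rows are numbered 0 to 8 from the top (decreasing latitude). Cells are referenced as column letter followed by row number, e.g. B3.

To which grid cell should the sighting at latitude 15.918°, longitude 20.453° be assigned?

Column index: ⌊(20.453 − 19.349) / 0.247⌋ = ⌊4.470⌋ = 4 → column E
Row offset from origin: ⌊(15.918 − 15.480) / 0.203⌋ = ⌊2.158⌋ = 2 → row 6 (counted from top)

E6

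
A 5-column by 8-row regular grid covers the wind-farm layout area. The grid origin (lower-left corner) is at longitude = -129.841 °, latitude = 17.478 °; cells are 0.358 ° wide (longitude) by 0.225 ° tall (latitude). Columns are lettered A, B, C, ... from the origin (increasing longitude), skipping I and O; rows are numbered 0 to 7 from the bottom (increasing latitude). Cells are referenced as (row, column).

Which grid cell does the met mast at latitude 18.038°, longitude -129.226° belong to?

(2, B)

Column index: ⌊(-129.226 − -129.841) / 0.358⌋ = ⌊1.718⌋ = 1 → column B
Row offset from origin: ⌊(18.038 − 17.478) / 0.225⌋ = ⌊2.489⌋ = 2 → row 2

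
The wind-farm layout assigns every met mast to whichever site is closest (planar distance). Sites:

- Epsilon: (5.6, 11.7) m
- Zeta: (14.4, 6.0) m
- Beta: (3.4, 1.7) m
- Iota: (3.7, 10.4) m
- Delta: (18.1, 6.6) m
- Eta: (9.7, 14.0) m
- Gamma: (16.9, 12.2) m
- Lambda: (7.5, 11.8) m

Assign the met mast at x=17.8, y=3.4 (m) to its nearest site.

Delta

Squared distances to each site:
Epsilon: 217.730; Zeta: 18.320; Beta: 210.250; Iota: 247.810; Delta: 10.330; Eta: 177.970; Gamma: 78.250; Lambda: 176.650.
Minimum at Delta.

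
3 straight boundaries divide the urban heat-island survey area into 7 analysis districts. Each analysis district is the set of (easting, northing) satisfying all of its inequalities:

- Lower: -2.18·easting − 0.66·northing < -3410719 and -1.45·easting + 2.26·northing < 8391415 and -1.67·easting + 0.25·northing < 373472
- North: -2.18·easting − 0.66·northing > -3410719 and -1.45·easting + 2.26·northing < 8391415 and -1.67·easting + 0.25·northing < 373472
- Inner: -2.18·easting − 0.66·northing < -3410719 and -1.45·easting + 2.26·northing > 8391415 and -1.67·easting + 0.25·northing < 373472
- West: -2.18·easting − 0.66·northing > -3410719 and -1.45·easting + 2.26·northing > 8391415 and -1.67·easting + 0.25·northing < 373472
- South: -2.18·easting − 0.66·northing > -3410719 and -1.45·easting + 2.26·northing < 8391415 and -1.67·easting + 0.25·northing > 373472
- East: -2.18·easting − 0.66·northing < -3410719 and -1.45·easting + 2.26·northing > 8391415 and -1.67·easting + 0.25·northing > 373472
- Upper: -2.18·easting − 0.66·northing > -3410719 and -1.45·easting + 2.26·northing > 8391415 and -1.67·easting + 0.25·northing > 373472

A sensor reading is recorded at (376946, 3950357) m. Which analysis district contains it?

-2.18·376946 − 0.66·3950357 = -3428977.900, which is < -3410719
-1.45·376946 + 2.26·3950357 = 8381235.120, which is < 8391415
-1.67·376946 + 0.25·3950357 = 358089.430, which is < 373472
This sign pattern matches Lower.

Lower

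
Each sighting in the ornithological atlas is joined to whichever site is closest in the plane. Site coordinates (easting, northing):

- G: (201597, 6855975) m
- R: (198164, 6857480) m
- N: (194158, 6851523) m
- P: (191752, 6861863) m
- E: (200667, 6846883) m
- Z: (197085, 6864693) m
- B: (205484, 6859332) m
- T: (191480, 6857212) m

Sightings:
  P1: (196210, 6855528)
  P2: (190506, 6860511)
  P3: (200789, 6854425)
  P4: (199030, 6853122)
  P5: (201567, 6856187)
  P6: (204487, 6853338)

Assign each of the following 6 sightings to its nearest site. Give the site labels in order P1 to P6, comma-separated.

P1 → R (d²=7628420.00)
P2 → P (d²=3380420.00)
P3 → G (d²=3055364.00)
P4 → G (d²=14729098.00)
P5 → G (d²=45844.00)
P6 → G (d²=15305869.00)

R, P, G, G, G, G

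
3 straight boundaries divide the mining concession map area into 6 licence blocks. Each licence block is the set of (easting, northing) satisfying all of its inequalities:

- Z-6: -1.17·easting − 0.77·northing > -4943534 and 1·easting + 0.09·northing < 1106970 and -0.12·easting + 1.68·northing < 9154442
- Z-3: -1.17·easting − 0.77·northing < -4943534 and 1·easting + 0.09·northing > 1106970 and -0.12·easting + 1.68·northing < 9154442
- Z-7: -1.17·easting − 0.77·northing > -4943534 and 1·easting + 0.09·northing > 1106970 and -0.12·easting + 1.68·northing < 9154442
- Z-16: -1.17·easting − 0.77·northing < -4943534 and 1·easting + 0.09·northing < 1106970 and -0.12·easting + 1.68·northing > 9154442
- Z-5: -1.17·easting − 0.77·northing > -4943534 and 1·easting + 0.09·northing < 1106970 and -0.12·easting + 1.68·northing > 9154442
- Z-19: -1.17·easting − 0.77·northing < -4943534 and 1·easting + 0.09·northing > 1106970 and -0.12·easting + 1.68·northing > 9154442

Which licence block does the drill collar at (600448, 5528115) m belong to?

Z-16

-1.17·600448 − 0.77·5528115 = -4959172.710, which is < -4943534
1·600448 + 0.09·5528115 = 1097978.350, which is < 1106970
-0.12·600448 + 1.68·5528115 = 9215179.440, which is > 9154442
This sign pattern matches Z-16.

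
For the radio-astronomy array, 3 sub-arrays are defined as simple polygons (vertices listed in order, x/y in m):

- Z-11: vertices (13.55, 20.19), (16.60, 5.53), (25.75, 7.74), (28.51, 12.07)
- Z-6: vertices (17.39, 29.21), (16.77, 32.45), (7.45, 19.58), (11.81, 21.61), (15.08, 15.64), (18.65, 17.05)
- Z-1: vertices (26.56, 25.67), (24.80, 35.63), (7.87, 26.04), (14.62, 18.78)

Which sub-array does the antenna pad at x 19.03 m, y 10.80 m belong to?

Cast a ray rightward from (19.03, 10.80). For each polygon, the edges (by vertex number in listed order) whose endpoints lie on opposite sides of y = 10.80, where each meets that height, and whether that is right or left of the point:
Z-11: 1–2 at x≈15.504 (left), 3–4 at x≈27.700 (right) → 1 crossing.
Z-6: no edge straddles that height → 0 crossings.
Z-1: no edge straddles that height → 0 crossings.
Only Z-11 has an odd count, so the point is inside Z-11.

Z-11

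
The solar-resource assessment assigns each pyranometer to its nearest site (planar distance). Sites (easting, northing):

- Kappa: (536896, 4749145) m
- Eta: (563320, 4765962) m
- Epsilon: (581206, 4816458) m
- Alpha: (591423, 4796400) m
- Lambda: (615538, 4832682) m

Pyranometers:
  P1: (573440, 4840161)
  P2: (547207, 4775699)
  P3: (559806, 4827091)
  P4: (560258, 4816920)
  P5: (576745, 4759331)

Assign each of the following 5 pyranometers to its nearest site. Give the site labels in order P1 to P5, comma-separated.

Epsilon, Eta, Epsilon, Epsilon, Eta

P1 → Epsilon (d²=622142965.00)
P2 → Eta (d²=354437938.00)
P3 → Epsilon (d²=571020689.00)
P4 → Epsilon (d²=439032148.00)
P5 → Eta (d²=224200786.00)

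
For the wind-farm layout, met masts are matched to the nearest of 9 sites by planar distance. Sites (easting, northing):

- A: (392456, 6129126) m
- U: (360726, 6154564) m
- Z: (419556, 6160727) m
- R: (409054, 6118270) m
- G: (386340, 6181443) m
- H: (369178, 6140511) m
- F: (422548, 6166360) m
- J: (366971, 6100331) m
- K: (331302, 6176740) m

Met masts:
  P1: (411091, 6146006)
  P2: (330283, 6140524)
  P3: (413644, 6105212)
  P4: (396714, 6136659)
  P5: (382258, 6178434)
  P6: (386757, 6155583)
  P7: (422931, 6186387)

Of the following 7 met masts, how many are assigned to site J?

P1 → Z
P2 → U
P3 → R
P4 → A
P5 → G
P6 → H
P7 → F
0 of the 7 go to J.

0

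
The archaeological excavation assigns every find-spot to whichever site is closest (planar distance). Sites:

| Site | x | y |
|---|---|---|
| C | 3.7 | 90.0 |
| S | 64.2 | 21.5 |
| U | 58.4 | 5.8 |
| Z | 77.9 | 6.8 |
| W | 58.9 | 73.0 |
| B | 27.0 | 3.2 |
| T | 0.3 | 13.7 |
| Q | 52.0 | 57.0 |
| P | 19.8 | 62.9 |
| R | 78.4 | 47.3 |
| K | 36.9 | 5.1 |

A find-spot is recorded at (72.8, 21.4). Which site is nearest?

S

Squared distances to each site:
C: 9480.770; S: 73.970; U: 450.720; Z: 239.170; W: 2855.770; B: 2428.880; T: 5315.540; Q: 1700.000; P: 4531.250; R: 702.170; K: 1554.500.
Minimum at S.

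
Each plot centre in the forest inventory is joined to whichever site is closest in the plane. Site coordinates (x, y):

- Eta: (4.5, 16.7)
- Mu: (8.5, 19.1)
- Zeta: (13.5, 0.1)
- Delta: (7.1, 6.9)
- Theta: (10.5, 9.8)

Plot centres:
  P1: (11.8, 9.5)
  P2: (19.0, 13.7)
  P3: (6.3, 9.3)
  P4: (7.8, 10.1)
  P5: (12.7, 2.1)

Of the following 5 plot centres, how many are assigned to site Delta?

1

P1 → Theta
P2 → Theta
P3 → Delta
P4 → Theta
P5 → Zeta
1 of the 5 goes to Delta.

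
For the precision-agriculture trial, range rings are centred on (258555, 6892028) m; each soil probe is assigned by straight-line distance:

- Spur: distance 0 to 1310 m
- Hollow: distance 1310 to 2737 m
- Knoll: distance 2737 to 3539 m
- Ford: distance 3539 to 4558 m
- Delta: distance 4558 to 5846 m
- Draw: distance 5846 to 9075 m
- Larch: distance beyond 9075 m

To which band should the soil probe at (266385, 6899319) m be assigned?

Larch

Distance = √((266385−258555)² + (6899319−6892028)²) = √(61308900.000 + 53158681.000) = 10698.952 m.
9075 ≤ 10698.952 < ∞ → Larch.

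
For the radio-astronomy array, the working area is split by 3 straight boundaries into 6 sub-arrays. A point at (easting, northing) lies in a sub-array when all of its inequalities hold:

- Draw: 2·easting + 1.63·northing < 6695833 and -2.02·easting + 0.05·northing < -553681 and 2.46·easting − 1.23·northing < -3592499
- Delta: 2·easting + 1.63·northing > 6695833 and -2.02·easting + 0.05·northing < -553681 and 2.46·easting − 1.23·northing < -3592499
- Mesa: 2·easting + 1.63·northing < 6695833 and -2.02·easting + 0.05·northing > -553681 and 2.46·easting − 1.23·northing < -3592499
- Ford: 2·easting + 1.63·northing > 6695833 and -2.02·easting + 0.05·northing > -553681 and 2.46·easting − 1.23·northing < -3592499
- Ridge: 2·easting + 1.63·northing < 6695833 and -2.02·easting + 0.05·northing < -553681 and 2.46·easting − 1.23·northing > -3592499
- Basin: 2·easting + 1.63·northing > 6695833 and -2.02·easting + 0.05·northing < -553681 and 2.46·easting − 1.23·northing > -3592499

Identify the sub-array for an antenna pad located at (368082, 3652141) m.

Ridge

2·368082 + 1.63·3652141 = 6689153.830, which is < 6695833
-2.02·368082 + 0.05·3652141 = -560918.590, which is < -553681
2.46·368082 − 1.23·3652141 = -3586651.710, which is > -3592499
This sign pattern matches Ridge.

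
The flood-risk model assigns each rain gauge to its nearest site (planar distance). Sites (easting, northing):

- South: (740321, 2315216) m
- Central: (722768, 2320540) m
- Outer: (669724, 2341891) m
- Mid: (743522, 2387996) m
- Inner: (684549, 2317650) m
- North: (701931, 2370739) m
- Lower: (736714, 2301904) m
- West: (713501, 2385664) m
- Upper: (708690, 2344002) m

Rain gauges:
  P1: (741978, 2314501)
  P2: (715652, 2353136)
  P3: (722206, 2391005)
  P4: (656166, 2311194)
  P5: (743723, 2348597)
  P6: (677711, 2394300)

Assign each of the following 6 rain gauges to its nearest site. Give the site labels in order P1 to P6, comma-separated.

P1 → South (d²=3256874.00)
P2 → Upper (d²=131899400.00)
P3 → West (d²=104303306.00)
P4 → Inner (d²=847274625.00)
P5 → South (d²=1125864765.00)
P6 → North (d²=1141729121.00)

South, Upper, West, Inner, South, North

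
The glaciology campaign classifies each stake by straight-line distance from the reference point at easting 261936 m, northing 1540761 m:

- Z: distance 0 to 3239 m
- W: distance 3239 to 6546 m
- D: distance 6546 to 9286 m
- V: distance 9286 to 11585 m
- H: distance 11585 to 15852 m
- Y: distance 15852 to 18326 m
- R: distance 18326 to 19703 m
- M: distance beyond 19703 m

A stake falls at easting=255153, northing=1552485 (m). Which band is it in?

H

Distance = √((255153−261936)² + (1552485−1540761)²) = √(46009089.000 + 137452176.000) = 13544.787 m.
11585 ≤ 13544.787 < 15852 → H.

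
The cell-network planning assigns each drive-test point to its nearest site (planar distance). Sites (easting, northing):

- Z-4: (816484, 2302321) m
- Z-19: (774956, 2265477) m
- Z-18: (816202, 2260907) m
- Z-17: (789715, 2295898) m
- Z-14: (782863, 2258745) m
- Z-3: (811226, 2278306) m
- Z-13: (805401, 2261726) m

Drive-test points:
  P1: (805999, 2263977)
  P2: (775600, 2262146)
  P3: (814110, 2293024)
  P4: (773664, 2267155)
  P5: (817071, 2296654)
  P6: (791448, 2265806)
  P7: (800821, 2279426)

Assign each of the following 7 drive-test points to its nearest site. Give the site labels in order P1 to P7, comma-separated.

P1 → Z-13 (d²=5424605.00)
P2 → Z-19 (d²=11510297.00)
P3 → Z-4 (d²=92070085.00)
P4 → Z-19 (d²=4484948.00)
P5 → Z-4 (d²=32459458.00)
P6 → Z-14 (d²=123559946.00)
P7 → Z-3 (d²=109518425.00)

Z-13, Z-19, Z-4, Z-19, Z-4, Z-14, Z-3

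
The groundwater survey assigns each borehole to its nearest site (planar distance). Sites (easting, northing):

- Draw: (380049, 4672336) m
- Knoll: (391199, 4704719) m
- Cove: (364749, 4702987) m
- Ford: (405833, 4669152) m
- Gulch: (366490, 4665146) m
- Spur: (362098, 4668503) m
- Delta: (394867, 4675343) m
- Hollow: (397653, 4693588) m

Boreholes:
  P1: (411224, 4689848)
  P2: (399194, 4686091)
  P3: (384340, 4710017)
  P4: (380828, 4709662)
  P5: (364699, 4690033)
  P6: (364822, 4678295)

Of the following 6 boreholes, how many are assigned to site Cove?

P1 → Hollow
P2 → Hollow
P3 → Knoll
P4 → Knoll
P5 → Cove
P6 → Spur
1 of the 6 goes to Cove.

1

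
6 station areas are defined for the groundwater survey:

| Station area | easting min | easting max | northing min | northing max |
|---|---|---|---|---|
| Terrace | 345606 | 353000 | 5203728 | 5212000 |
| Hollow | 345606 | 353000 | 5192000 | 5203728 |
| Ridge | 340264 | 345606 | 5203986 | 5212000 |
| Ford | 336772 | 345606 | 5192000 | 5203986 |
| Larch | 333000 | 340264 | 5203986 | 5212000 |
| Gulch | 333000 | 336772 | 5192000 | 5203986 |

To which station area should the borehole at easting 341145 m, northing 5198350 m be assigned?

The point has easting = 341145 and northing = 5198350.
Only Ford satisfies 336772 ≤ easting ≤ 345606 and 5192000 ≤ northing ≤ 5203986.

Ford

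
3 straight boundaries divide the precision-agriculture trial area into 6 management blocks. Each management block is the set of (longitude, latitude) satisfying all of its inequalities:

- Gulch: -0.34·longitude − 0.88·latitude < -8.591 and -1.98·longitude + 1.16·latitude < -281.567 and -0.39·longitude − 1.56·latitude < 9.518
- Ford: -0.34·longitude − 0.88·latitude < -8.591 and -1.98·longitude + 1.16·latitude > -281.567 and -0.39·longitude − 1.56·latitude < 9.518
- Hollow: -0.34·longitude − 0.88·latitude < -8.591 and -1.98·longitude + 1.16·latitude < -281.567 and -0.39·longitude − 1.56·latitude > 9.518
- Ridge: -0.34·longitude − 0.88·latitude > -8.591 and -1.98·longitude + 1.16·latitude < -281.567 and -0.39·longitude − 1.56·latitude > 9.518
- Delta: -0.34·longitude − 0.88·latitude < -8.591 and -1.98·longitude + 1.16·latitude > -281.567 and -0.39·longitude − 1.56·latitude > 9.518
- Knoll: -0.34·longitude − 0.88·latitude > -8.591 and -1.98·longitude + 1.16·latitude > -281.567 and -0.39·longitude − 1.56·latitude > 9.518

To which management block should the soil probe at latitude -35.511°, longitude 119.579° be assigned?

Ford

-0.34·119.579 − 0.88·-35.511 = -9.407, which is < -8.591
-1.98·119.579 + 1.16·-35.511 = -277.959, which is > -281.567
-0.39·119.579 − 1.56·-35.511 = 8.761, which is < 9.518
This sign pattern matches Ford.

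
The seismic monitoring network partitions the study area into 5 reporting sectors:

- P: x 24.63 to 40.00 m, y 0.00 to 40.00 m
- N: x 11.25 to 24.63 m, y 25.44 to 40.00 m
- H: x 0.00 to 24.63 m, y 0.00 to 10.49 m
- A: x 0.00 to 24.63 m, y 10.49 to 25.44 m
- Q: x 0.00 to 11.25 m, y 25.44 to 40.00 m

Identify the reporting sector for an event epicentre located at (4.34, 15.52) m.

A

The point has x = 4.34 and y = 15.52.
Only A satisfies 0.00 ≤ x ≤ 24.63 and 10.49 ≤ y ≤ 25.44.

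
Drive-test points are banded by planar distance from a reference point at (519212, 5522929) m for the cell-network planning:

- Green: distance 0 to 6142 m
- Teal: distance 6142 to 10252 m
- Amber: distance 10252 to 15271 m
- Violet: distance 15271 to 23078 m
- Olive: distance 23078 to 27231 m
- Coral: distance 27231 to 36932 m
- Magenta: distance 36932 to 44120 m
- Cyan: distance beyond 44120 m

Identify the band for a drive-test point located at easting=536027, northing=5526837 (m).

Violet

Distance = √((536027−519212)² + (5526837−5522929)²) = √(282744225.000 + 15272464.000) = 17263.160 m.
15271 ≤ 17263.160 < 23078 → Violet.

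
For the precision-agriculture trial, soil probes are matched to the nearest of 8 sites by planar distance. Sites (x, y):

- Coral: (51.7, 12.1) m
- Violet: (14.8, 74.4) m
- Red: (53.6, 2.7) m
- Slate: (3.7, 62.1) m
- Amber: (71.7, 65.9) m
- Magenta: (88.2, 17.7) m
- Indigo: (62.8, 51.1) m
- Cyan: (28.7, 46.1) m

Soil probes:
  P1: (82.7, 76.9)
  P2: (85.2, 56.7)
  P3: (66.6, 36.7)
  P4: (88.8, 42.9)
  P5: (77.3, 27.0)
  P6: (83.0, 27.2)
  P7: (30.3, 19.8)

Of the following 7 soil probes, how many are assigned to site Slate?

P1 → Amber
P2 → Amber
P3 → Indigo
P4 → Magenta
P5 → Magenta
P6 → Magenta
P7 → Coral
0 of the 7 go to Slate.

0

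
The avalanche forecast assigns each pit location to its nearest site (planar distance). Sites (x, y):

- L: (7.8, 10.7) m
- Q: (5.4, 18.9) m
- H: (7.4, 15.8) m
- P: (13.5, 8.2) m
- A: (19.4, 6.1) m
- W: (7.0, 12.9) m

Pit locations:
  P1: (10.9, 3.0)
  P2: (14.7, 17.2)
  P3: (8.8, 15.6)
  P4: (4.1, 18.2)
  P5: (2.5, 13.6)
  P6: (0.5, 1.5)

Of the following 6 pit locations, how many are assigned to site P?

P1 → P
P2 → H
P3 → H
P4 → Q
P5 → W
P6 → L
1 of the 6 goes to P.

1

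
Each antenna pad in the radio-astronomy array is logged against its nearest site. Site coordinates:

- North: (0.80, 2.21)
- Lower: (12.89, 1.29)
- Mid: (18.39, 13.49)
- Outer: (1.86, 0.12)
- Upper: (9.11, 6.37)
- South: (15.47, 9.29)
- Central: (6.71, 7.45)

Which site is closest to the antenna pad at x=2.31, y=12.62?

Central

Squared distances to each site:
North: 110.648; Lower: 240.305; Mid: 259.323; Outer: 156.452; Upper: 85.302; South: 184.274; Central: 46.089.
Minimum at Central.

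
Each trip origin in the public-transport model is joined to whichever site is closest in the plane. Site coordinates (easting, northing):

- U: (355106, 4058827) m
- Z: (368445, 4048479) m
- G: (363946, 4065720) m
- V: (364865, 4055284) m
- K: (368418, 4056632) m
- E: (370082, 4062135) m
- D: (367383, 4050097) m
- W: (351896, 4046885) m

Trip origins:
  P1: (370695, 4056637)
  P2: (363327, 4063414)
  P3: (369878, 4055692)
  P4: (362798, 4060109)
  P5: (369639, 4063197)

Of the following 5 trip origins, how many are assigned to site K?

2

P1 → K
P2 → G
P3 → K
P4 → V
P5 → E
2 of the 5 go to K.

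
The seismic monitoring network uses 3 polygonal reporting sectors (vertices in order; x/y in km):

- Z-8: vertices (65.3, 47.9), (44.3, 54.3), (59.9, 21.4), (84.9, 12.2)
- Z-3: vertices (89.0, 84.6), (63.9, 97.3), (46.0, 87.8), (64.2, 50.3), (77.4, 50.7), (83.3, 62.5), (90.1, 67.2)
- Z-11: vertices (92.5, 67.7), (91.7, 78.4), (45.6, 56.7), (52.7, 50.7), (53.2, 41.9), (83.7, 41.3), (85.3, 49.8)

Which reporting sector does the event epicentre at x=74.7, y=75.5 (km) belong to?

Cast a ray rightward from (74.7, 75.5). For each polygon, the edges (by vertex number in listed order) whose endpoints lie on opposite sides of y = 75.5, where each meets that height, and whether that is right or left of the point:
Z-8: no edge straddles that height → 0 crossings.
Z-3: 3–4 at x≈51.97 (left), 7–1 at x≈89.58 (right) → 1 crossing.
Z-11: 1–2 at x≈91.92 (right), 2–3 at x≈85.54 (right) → 2 crossings.
Only Z-3 has an odd count, so the point is inside Z-3.

Z-3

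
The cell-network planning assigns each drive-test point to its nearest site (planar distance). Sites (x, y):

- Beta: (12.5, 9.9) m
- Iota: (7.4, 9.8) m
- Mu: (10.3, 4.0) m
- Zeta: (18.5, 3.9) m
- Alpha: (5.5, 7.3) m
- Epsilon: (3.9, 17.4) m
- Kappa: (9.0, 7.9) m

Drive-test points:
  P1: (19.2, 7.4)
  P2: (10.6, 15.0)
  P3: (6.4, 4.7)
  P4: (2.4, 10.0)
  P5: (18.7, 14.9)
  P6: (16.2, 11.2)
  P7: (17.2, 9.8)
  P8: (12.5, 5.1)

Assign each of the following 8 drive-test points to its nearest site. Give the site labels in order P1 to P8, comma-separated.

Zeta, Beta, Alpha, Alpha, Beta, Beta, Beta, Mu

P1 → Zeta (d²=12.74)
P2 → Beta (d²=29.62)
P3 → Alpha (d²=7.57)
P4 → Alpha (d²=16.90)
P5 → Beta (d²=63.44)
P6 → Beta (d²=15.38)
P7 → Beta (d²=22.10)
P8 → Mu (d²=6.05)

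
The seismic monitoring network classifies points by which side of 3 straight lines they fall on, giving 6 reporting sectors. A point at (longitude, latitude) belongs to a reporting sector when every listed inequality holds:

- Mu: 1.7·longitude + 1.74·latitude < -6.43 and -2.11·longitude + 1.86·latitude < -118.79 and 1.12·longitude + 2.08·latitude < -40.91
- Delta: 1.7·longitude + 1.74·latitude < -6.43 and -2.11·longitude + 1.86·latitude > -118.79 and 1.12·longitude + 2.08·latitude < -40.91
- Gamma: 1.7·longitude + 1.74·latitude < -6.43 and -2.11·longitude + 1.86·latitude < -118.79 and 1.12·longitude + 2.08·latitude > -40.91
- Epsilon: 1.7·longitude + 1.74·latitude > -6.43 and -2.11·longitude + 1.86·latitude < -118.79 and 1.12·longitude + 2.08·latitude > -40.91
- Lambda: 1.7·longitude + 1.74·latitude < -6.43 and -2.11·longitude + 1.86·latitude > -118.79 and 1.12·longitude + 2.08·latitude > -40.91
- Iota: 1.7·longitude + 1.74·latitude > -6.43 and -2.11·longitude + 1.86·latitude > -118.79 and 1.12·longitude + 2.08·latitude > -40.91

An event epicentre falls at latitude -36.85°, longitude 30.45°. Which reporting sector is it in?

Mu

1.7·30.45 + 1.74·-36.85 = -12.354, which is < -6.43
-2.11·30.45 + 1.86·-36.85 = -132.791, which is < -118.79
1.12·30.45 + 2.08·-36.85 = -42.544, which is < -40.91
This sign pattern matches Mu.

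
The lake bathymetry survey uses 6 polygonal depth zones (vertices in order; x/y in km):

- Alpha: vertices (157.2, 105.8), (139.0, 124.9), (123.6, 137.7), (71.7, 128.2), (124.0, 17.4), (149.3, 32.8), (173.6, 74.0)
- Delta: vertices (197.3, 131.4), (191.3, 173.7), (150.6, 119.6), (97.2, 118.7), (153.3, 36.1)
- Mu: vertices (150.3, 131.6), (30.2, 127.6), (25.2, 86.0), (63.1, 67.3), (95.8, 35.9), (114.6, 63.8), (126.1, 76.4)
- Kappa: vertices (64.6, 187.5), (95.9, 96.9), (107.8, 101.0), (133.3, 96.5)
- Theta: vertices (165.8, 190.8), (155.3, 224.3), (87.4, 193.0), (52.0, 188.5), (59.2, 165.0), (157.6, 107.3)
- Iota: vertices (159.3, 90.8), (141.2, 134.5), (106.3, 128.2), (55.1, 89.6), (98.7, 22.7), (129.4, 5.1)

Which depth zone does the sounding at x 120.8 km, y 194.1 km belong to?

Theta

Cast a ray rightward from (120.8, 194.1). For each polygon, the edges (by vertex number in listed order) whose endpoints lie on opposite sides of y = 194.1, where each meets that height, and whether that is right or left of the point:
Alpha: no edge straddles that height → 0 crossings.
Delta: no edge straddles that height → 0 crossings.
Mu: no edge straddles that height → 0 crossings.
Kappa: no edge straddles that height → 0 crossings.
Theta: 1–2 at x≈164.77 (right), 2–3 at x≈89.79 (left) → 1 crossing.
Iota: no edge straddles that height → 0 crossings.
Only Theta has an odd count, so the point is inside Theta.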